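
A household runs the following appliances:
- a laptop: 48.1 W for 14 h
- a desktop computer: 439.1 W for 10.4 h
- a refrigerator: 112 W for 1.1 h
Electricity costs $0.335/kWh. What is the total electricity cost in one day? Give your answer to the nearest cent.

$1.80

laptop: 48.1 W × 14 h = 673 Wh = 0.6734 kWh
desktop computer: 439.1 W × 10.4 h = 4,567 Wh = 4.567 kWh
refrigerator: 112 W × 1.1 h = 123 Wh = 0.1232 kWh
Total energy = 0.6734 + 4.567 + 0.1232 = 5.363 kWh
Cost = 5.363 kWh × $0.335 = $1.80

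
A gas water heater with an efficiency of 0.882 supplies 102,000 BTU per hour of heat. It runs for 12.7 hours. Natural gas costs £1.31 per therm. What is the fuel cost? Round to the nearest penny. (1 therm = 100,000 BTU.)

£19.24

Heat delivered = 102,000 BTU/h × 12.7 h = 1,295,400 BTU
Gas input = 1,295,400 / 0.882 = 1,468,707 BTU
= 1,468,707 / 100,000 = 14.69 therm
Cost = 14.69 × £1.31/therm = £19.24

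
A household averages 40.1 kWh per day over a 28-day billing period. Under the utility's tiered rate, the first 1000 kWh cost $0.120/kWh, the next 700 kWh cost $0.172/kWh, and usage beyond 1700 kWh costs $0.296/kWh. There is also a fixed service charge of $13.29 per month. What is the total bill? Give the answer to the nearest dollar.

$154

Usage = 40.1 kWh/day × 28 days = 1122.8 kWh
First 1000 kWh × $0.120 = $120.00
Next 122.8 kWh × $0.172 = $21.12
Remaining tier: 0 kWh (not reached)
Energy charge = $141.12; + service $13.29 = $154.41 ≈ $154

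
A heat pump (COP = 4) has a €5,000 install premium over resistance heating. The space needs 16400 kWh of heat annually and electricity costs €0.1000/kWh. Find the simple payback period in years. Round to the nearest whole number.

Resistance: 16400 kWh × €0.1000 = €1,640.00/yr
Heat pump: 16400 / 4 = 4100 kWh in → × €0.1000 = €410.00/yr
Annual savings = €1,230.00
Payback = €5,000 / €1,230.00 = 4.07 years

4 years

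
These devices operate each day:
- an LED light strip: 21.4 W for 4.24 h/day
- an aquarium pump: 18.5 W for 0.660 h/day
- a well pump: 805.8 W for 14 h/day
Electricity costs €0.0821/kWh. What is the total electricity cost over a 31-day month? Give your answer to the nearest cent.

LED light strip: 21.4 W × 4.24 h × 31 d = 2,813 Wh = 2.813 kWh
aquarium pump: 18.5 W × 0.660 h × 31 d = 379 Wh = 0.3785 kWh
well pump: 805.8 W × 14 h × 31 d = 349,717 Wh = 349.7 kWh
Total energy = 2.813 + 0.3785 + 349.7 = 352.9 kWh
Cost = 352.9 kWh × €0.0821 = €28.97

€28.97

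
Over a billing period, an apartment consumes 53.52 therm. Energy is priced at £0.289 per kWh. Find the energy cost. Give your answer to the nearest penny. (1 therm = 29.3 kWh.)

£453.19

53.52 therm × (29.3 kWh/therm) = 1,568 kWh
Cost = 1,568 kWh × £0.289/kWh = £453.19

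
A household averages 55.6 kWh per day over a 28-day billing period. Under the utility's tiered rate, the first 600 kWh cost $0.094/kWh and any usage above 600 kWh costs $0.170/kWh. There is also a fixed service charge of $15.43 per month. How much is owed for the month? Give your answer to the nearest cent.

$234.49

Usage = 55.6 kWh/day × 28 days = 1556.8 kWh
First 600 kWh × $0.094 = $56.40
Remaining 956.8 kWh × $0.170 = $162.66
Energy charge = $219.06; + service $15.43 = $234.49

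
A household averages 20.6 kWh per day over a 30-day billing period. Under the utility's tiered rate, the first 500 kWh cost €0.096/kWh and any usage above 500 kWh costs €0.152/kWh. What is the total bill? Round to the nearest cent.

€65.94

Usage = 20.6 kWh/day × 30 days = 618 kWh
First 500 kWh × €0.096 = €48.00
Remaining 118 kWh × €0.152 = €17.94
Total = €65.94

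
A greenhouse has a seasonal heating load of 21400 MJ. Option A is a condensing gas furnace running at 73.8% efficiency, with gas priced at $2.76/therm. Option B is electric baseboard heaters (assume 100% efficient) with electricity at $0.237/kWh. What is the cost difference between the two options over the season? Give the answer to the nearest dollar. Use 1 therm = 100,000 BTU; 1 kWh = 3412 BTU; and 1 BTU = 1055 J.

Heat load = 21400 MJ = 21,400,000,000 J / 1055 = 20,284,360 BTU
Gas: input = 20,284,360 / 0.738 = 27,485,583 BTU = 274.9 therm → 274.9 × $2.76 = $758.60
Electric: 20,284,360 BTU / 3412 = 5,945 kWh → × $0.237 = $1,408.97
Difference = |$758.60 − $1,408.97| = $650.36 ≈ $650

$650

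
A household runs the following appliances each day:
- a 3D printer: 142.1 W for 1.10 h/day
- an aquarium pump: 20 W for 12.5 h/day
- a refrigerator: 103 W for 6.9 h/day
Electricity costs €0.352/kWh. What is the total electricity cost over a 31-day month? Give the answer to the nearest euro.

€12

3D printer: 142.1 W × 1.10 h × 31 d = 4,846 Wh = 4.846 kWh
aquarium pump: 20 W × 12.5 h × 31 d = 7,750 Wh = 7.75 kWh
refrigerator: 103 W × 6.9 h × 31 d = 22,032 Wh = 22.03 kWh
Total energy = 4.846 + 7.75 + 22.03 = 34.63 kWh
Cost = 34.63 kWh × €0.352 = €12.19 ≈ €12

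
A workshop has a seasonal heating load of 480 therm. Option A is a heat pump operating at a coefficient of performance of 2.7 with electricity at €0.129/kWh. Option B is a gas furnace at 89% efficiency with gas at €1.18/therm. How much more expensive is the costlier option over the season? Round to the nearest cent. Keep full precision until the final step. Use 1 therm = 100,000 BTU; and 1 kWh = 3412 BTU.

€35.73

Heat load = 480 therm × 100,000 = 48,000,000 BTU
Gas: input = 48,000,000 / 0.89 = 53,932,584 BTU = 539.3 therm → 539.3 × €1.18 = €636.40
Heat pump: 48,000,000 BTU / 3412 = 14,070 kWh heat; / 2.7 = 5,210 kWh in → × €0.129 = €672.14
Difference = |€636.40 − €672.14| = €35.73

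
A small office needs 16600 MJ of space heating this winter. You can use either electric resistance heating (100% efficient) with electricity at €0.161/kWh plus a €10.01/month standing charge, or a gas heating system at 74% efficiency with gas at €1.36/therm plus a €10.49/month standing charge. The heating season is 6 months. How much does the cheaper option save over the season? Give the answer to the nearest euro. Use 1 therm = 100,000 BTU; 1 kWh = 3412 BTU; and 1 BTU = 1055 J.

€450

Heat load = 16600 MJ = 16,600,000,000 J / 1055 = 15,734,597 BTU
Gas: input = 15,734,597 / 0.74 = 21,262,969 BTU = 212.6 therm → 212.6 × €1.36 = €289.18; + 6 × €10.49 standing = €352.12
Electric: 15,734,597 BTU / 3412 = 4,612 kWh → × €0.161 = €742.46; + 6 × €10.01 standing = €802.52
Difference = |€352.12 − €802.52| = €450.40 ≈ €450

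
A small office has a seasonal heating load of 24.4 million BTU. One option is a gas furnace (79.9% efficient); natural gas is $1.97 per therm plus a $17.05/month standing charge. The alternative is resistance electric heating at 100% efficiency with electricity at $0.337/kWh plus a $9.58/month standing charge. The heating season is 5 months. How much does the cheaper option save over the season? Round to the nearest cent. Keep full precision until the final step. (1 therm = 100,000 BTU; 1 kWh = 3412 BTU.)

Heat load = 24.4 × 10⁶ BTU = 24,400,000 BTU
Gas: input = 24,400,000 / 0.799 = 30,538,173 BTU = 305.4 therm → 305.4 × $1.97 = $601.60; + 5 × $17.05 standing = $686.85
Electric: 24,400,000 BTU / 3412 = 7,151 kWh → × $0.337 = $2,409.96; + 5 × $9.58 standing = $2,457.86
Difference = |$686.85 − $2,457.86| = $1,771.01

$1771.01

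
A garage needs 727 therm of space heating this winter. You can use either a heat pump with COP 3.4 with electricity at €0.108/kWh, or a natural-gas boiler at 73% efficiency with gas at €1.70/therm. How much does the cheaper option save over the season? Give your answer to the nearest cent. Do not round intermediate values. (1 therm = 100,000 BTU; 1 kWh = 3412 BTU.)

Heat load = 727 therm × 100,000 = 72,700,000 BTU
Gas: input = 72,700,000 / 0.73 = 99,589,041 BTU = 995.9 therm → 995.9 × €1.70 = €1,693.01
Heat pump: 72,700,000 BTU / 3412 = 21,310 kWh heat; / 3.4 = 6,267 kWh in → × €0.108 = €676.82
Difference = |€1,693.01 − €676.82| = €1,016.20

€1016.20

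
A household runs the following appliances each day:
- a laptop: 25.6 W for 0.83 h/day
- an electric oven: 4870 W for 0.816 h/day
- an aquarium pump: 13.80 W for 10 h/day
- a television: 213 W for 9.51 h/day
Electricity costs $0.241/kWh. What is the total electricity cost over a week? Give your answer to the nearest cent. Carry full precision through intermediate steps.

$10.39

laptop: 25.6 W × 0.83 h × 7 d = 149 Wh = 0.1487 kWh
electric oven: 4870 W × 0.816 h × 7 d = 27,817 Wh = 27.82 kWh
aquarium pump: 13.80 W × 10 h × 7 d = 966 Wh = 0.966 kWh
television: 213 W × 9.51 h × 7 d = 14,179 Wh = 14.18 kWh
Total energy = 0.1487 + 27.82 + 0.966 + 14.18 = 43.11 kWh
Cost = 43.11 kWh × $0.241 = $10.39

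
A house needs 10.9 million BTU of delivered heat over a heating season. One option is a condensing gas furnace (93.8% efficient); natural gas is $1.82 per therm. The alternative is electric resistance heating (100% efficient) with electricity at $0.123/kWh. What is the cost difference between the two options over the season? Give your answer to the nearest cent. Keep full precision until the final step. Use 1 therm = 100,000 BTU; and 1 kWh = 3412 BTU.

$181.44

Heat load = 10.9 × 10⁶ BTU = 10,900,000 BTU
Gas: input = 10,900,000 / 0.938 = 11,620,469 BTU = 116.2 therm → 116.2 × $1.82 = $211.49
Electric: 10,900,000 BTU / 3412 = 3,195 kWh → × $0.123 = $392.94
Difference = |$211.49 − $392.94| = $181.44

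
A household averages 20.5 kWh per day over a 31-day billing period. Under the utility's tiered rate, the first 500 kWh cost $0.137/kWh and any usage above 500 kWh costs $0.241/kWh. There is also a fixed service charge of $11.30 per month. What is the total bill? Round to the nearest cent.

$112.46

Usage = 20.5 kWh/day × 31 days = 635.5 kWh
First 500 kWh × $0.137 = $68.50
Remaining 135.5 kWh × $0.241 = $32.66
Energy charge = $101.16; + service $11.30 = $112.46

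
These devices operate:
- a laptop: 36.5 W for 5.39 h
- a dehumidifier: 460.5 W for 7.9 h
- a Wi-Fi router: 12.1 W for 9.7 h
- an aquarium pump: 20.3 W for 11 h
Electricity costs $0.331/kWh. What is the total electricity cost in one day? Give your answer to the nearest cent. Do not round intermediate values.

laptop: 36.5 W × 5.39 h = 197 Wh = 0.1967 kWh
dehumidifier: 460.5 W × 7.9 h = 3,638 Wh = 3.638 kWh
Wi-Fi router: 12.1 W × 9.7 h = 117 Wh = 0.1174 kWh
aquarium pump: 20.3 W × 11 h = 223 Wh = 0.2233 kWh
Total energy = 0.1967 + 3.638 + 0.1174 + 0.2233 = 4.175 kWh
Cost = 4.175 kWh × $0.331 = $1.38

$1.38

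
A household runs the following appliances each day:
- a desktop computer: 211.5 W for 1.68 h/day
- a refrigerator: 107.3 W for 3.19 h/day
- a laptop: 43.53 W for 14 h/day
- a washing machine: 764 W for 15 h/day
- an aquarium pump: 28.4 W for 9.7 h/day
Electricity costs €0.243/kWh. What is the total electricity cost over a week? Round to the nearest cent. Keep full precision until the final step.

desktop computer: 211.5 W × 1.68 h × 7 d = 2,487 Wh = 2.487 kWh
refrigerator: 107.3 W × 3.19 h × 7 d = 2,396 Wh = 2.396 kWh
laptop: 43.53 W × 14 h × 7 d = 4,266 Wh = 4.266 kWh
washing machine: 764 W × 15 h × 7 d = 80,220 Wh = 80.22 kWh
aquarium pump: 28.4 W × 9.7 h × 7 d = 1,928 Wh = 1.928 kWh
Total energy = 2.487 + 2.396 + 4.266 + 80.22 + 1.928 = 91.3 kWh
Cost = 91.3 kWh × €0.243 = €22.19

€22.19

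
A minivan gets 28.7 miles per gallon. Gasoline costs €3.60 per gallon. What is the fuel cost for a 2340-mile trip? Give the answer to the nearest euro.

Fuel = 2340 mi / 28.7 mpg = 81.53 gal
Cost = 81.53 gal × €3.60/gal = €293.52 ≈ €294

€294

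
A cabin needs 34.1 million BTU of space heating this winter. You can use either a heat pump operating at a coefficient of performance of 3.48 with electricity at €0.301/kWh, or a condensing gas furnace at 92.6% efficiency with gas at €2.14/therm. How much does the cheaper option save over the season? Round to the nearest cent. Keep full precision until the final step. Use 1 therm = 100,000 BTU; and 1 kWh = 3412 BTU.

Heat load = 34.1 × 10⁶ BTU = 34,100,000 BTU
Gas: input = 34,100,000 / 0.926 = 36,825,054 BTU = 368.3 therm → 368.3 × €2.14 = €788.06
Heat pump: 34,100,000 BTU / 3412 = 9,994 kWh heat; / 3.48 = 2,872 kWh in → × €0.301 = €864.44
Difference = |€788.06 − €864.44| = €76.38

€76.38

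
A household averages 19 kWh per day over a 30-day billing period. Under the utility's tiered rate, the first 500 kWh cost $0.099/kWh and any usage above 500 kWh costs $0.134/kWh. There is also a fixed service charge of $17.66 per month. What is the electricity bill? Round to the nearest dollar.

Usage = 19 kWh/day × 30 days = 570 kWh
First 500 kWh × $0.099 = $49.50
Remaining 70 kWh × $0.134 = $9.38
Energy charge = $58.88; + service $17.66 = $76.54 ≈ $77

$77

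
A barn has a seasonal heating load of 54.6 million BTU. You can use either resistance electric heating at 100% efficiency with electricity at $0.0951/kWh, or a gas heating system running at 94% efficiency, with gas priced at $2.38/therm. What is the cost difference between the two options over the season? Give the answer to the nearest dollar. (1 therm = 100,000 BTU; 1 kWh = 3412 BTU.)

$139

Heat load = 54.6 × 10⁶ BTU = 54,600,000 BTU
Gas: input = 54,600,000 / 0.94 = 58,085,106 BTU = 580.9 therm → 580.9 × $2.38 = $1,382.43
Electric: 54,600,000 BTU / 3412 = 16,000 kWh → × $0.0951 = $1,521.82
Difference = |$1,382.43 − $1,521.82| = $139.40 ≈ $139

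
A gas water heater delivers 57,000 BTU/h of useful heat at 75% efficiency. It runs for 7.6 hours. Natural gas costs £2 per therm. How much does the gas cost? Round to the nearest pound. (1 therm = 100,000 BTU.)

Heat delivered = 57,000 BTU/h × 7.6 h = 433,200 BTU
Gas input = 433,200 / 0.75 = 577,600 BTU
= 577,600 / 100,000 = 5.776 therm
Cost = 5.776 × £2/therm = £11.55 ≈ £12

£12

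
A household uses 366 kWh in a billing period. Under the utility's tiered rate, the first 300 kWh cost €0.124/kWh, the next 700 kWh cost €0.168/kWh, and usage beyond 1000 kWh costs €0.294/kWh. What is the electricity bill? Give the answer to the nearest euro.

First 300 kWh × €0.124 = €37.20
Next 66 kWh × €0.168 = €11.09
Remaining tier: 0 kWh (not reached)
Total = €48.29 ≈ €48

€48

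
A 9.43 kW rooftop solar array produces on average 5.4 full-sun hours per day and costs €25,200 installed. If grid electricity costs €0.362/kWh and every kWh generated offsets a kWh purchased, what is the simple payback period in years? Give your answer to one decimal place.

Daily generation = 9.43 kW × 5.4 h = 50.92 kWh
Annual generation = 50.92 × 365 = 18587 kWh
Annual savings = 18587 × €0.362 = €6,728.32
Payback = €25,200 / €6,728.32 = 3.75 years

3.7 years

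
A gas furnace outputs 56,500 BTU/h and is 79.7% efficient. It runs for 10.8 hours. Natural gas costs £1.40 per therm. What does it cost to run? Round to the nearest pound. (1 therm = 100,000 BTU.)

Heat delivered = 56,500 BTU/h × 10.8 h = 610,200 BTU
Gas input = 610,200 / 0.797 = 765,621 BTU
= 765,621 / 100,000 = 7.656 therm
Cost = 7.656 × £1.40/therm = £10.72 ≈ £11

£11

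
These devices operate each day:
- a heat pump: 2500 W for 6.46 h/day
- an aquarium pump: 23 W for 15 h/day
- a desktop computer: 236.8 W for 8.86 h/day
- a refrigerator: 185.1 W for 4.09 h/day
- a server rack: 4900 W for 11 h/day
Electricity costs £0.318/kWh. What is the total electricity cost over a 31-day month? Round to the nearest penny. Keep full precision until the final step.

heat pump: 2500 W × 6.46 h × 31 d = 500,650 Wh = 500.6 kWh
aquarium pump: 23 W × 15 h × 31 d = 10,695 Wh = 10.7 kWh
desktop computer: 236.8 W × 8.86 h × 31 d = 65,039 Wh = 65.04 kWh
refrigerator: 185.1 W × 4.09 h × 31 d = 23,469 Wh = 23.47 kWh
server rack: 4900 W × 11 h × 31 d = 1,670,900 Wh = 1,671 kWh
Total energy = 500.6 + 10.7 + 65.04 + 23.47 + 1,671 = 2,271 kWh
Cost = 2,271 kWh × £0.318 = £722.10

£722.10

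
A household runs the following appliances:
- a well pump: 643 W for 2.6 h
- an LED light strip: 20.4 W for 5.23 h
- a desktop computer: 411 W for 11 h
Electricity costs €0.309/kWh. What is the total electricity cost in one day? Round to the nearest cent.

€1.95

well pump: 643 W × 2.6 h = 1,672 Wh = 1.672 kWh
LED light strip: 20.4 W × 5.23 h = 107 Wh = 0.1067 kWh
desktop computer: 411 W × 11 h = 4,521 Wh = 4.521 kWh
Total energy = 1.672 + 0.1067 + 4.521 = 6.299 kWh
Cost = 6.299 kWh × €0.309 = €1.95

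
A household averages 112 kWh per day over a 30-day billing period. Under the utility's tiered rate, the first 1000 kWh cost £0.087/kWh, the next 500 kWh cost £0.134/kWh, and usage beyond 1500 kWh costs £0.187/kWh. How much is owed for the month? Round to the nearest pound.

£502

Usage = 112 kWh/day × 30 days = 3360 kWh
First 1000 kWh × £0.087 = £87.00
Next 500 kWh × £0.134 = £67.00
Remaining 1860 kWh × £0.187 = £347.82
Total = £501.82 ≈ £502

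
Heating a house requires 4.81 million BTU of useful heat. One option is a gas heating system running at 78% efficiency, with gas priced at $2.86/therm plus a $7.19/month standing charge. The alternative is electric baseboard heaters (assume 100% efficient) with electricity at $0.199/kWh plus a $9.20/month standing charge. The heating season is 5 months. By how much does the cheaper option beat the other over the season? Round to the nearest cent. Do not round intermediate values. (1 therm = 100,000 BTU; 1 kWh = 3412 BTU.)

Heat load = 4.81 × 10⁶ BTU = 4,810,000 BTU
Gas: input = 4,810,000 / 0.780 = 6,166,667 BTU = 61.67 therm → 61.67 × $2.86 = $176.37; + 5 × $7.19 standing = $212.32
Electric: 4,810,000 BTU / 3412 = 1,410 kWh → × $0.199 = $280.54; + 5 × $9.20 standing = $326.54
Difference = |$212.32 − $326.54| = $114.22

$114.22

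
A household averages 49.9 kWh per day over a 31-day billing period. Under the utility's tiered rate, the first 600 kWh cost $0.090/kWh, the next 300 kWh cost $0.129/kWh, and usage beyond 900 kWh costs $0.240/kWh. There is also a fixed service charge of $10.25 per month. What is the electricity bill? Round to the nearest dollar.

$258

Usage = 49.9 kWh/day × 31 days = 1546.9 kWh
First 600 kWh × $0.090 = $54.00
Next 300 kWh × $0.129 = $38.70
Remaining 646.9 kWh × $0.240 = $155.26
Energy charge = $247.96; + service $10.25 = $258.21 ≈ $258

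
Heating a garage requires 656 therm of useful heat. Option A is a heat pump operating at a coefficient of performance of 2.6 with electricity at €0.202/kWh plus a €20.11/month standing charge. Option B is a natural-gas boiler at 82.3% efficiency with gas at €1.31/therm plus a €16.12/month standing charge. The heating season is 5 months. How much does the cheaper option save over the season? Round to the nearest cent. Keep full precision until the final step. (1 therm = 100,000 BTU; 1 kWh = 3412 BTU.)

Heat load = 656 therm × 100,000 = 65,600,000 BTU
Gas: input = 65,600,000 / 0.823 = 79,708,384 BTU = 797.1 therm → 797.1 × €1.31 = €1,044.18; + 5 × €16.12 standing = €1,124.78
Heat pump: 65,600,000 BTU / 3412 = 19,230 kWh heat; / 2.6 = 7,395 kWh in → × €0.202 = €1,493.73; + 5 × €20.11 standing = €1,594.28
Difference = |€1,124.78 − €1,594.28| = €469.50

€469.50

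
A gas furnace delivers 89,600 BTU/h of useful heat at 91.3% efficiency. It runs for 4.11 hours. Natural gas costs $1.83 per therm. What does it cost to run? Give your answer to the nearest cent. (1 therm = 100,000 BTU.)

Heat delivered = 89,600 BTU/h × 4.11 h = 368,256 BTU
Gas input = 368,256 / 0.913 = 403,347 BTU
= 403,347 / 100,000 = 4.033 therm
Cost = 4.033 × $1.83/therm = $7.38

$7.38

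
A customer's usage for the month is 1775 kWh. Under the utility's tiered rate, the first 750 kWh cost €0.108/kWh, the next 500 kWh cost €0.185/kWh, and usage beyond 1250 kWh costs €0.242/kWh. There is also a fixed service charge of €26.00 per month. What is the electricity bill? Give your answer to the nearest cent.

€326.55

First 750 kWh × €0.108 = €81.00
Next 500 kWh × €0.185 = €92.50
Remaining 525 kWh × €0.242 = €127.05
Energy charge = €300.55; + service €26.00 = €326.55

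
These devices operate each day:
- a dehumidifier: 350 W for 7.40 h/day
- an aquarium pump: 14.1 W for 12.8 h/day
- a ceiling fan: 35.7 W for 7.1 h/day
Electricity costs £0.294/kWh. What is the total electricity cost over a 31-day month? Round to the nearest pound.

dehumidifier: 350 W × 7.40 h × 31 d = 80,290 Wh = 80.29 kWh
aquarium pump: 14.1 W × 12.8 h × 31 d = 5,595 Wh = 5.595 kWh
ceiling fan: 35.7 W × 7.1 h × 31 d = 7,858 Wh = 7.858 kWh
Total energy = 80.29 + 5.595 + 7.858 = 93.74 kWh
Cost = 93.74 kWh × £0.294 = £27.56 ≈ £28

£28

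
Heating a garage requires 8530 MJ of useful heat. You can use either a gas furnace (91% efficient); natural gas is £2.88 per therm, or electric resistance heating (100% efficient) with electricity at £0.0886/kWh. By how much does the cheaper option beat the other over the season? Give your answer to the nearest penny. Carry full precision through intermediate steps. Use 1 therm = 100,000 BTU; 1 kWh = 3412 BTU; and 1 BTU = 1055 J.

£45.93

Heat load = 8530 MJ = 8,530,000,000 J / 1055 = 8,085,308 BTU
Gas: input = 8,085,308 / 0.91 = 8,884,954 BTU = 88.85 therm → 88.85 × £2.88 = £255.89
Electric: 8,085,308 BTU / 3412 = 2,370 kWh → × £0.0886 = £209.95
Difference = |£255.89 − £209.95| = £45.93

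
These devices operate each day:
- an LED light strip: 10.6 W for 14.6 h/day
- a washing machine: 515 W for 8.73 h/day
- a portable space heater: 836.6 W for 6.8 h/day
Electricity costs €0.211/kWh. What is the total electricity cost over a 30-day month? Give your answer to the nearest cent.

LED light strip: 10.6 W × 14.6 h × 30 d = 4,643 Wh = 4.643 kWh
washing machine: 515 W × 8.73 h × 30 d = 134,878 Wh = 134.9 kWh
portable space heater: 836.6 W × 6.8 h × 30 d = 170,666 Wh = 170.7 kWh
Total energy = 4.643 + 134.9 + 170.7 = 310.2 kWh
Cost = 310.2 kWh × €0.211 = €65.45

€65.45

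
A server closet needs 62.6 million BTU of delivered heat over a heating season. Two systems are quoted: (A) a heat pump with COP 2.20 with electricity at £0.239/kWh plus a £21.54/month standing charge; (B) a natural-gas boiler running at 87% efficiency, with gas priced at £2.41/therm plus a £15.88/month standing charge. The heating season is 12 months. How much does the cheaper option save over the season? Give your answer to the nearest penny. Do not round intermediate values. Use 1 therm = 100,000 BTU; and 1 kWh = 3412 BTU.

Heat load = 62.6 × 10⁶ BTU = 62,600,000 BTU
Gas: input = 62,600,000 / 0.87 = 71,954,023 BTU = 719.5 therm → 719.5 × £2.41 = £1,734.09; + 12 × £15.88 standing = £1,924.65
Heat pump: 62,600,000 BTU / 3412 = 18,350 kWh heat; / 2.20 = 8,340 kWh in → × £0.239 = £1,993.15; + 12 × £21.54 standing = £2,251.63
Difference = |£1,924.65 − £2,251.63| = £326.98

£326.98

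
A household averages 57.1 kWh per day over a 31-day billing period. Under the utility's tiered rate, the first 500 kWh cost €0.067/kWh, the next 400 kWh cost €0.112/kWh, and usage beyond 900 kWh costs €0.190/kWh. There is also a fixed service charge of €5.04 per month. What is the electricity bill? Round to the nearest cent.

Usage = 57.1 kWh/day × 31 days = 1770.1 kWh
First 500 kWh × €0.067 = €33.50
Next 400 kWh × €0.112 = €44.80
Remaining 870.1 kWh × €0.190 = €165.32
Energy charge = €243.62; + service €5.04 = €248.66

€248.66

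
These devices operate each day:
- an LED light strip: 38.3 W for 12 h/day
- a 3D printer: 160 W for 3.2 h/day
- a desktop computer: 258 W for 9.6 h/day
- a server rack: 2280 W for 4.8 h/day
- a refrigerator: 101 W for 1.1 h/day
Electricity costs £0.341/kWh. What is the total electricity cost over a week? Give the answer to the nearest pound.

LED light strip: 38.3 W × 12 h × 7 d = 3,217 Wh = 3.217 kWh
3D printer: 160 W × 3.2 h × 7 d = 3,584 Wh = 3.584 kWh
desktop computer: 258 W × 9.6 h × 7 d = 17,338 Wh = 17.34 kWh
server rack: 2280 W × 4.8 h × 7 d = 76,608 Wh = 76.61 kWh
refrigerator: 101 W × 1.1 h × 7 d = 778 Wh = 0.7777 kWh
Total energy = 3.217 + 3.584 + 17.34 + 76.61 + 0.7777 = 101.5 kWh
Cost = 101.5 kWh × £0.341 = £34.62 ≈ £35

£35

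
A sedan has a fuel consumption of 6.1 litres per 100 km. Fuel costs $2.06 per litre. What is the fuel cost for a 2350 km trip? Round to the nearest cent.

$295.30

Fuel = 6.1 L/100 km × 2350 km / 100 = 143.3 L
Cost = 143.3 L × $2.06/L = $295.30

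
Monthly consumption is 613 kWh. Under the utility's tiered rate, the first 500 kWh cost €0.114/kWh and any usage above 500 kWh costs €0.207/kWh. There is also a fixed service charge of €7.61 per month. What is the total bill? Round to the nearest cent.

€88.00

First 500 kWh × €0.114 = €57.00
Remaining 113 kWh × €0.207 = €23.39
Energy charge = €80.39; + service €7.61 = €88.00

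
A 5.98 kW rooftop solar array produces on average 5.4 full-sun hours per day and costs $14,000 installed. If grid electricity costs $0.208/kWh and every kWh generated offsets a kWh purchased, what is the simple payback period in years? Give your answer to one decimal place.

5.7 years

Daily generation = 5.98 kW × 5.4 h = 32.29 kWh
Annual generation = 32.29 × 365 = 11787 kWh
Annual savings = 11787 × $0.208 = $2,451.61
Payback = $14,000 / $2,451.61 = 5.71 years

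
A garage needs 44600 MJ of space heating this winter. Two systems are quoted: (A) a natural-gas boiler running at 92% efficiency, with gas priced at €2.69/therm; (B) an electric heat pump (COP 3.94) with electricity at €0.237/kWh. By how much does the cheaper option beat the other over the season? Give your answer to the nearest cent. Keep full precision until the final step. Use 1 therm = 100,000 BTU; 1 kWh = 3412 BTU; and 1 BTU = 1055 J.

Heat load = 44600 MJ = 44,600,000,000 J / 1055 = 42,274,882 BTU
Gas: input = 42,274,882 / 0.92 = 45,950,958 BTU = 459.5 therm → 459.5 × €2.69 = €1,236.08
Heat pump: 42,274,882 BTU / 3412 = 12,390 kWh heat; / 3.94 = 3,145 kWh in → × €0.237 = €745.29
Difference = |€1,236.08 − €745.29| = €490.79

€490.79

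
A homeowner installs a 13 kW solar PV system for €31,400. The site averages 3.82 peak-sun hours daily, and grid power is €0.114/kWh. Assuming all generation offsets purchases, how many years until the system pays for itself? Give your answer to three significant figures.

Daily generation = 13 kW × 3.82 h = 49.66 kWh
Annual generation = 49.66 × 365 = 18126 kWh
Annual savings = 18126 × €0.114 = €2,066.35
Payback = €31,400 / €2,066.35 = 15.2 years

15.2 years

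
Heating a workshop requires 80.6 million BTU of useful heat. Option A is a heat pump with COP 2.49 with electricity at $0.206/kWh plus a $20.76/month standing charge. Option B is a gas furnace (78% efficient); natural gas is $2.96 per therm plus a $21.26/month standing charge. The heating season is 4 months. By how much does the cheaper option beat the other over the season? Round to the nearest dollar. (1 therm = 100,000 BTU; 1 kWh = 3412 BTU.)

$1106

Heat load = 80.6 × 10⁶ BTU = 80,600,000 BTU
Gas: input = 80,600,000 / 0.78 = 103,333,333 BTU = 1,033 therm → 1,033 × $2.96 = $3,058.67; + 4 × $21.26 standing = $3,143.71
Heat pump: 80,600,000 BTU / 3412 = 23,620 kWh heat; / 2.49 = 9,487 kWh in → × $0.206 = $1,954.31; + 4 × $20.76 standing = $2,037.35
Difference = |$3,143.71 − $2,037.35| = $1,106.35 ≈ $1106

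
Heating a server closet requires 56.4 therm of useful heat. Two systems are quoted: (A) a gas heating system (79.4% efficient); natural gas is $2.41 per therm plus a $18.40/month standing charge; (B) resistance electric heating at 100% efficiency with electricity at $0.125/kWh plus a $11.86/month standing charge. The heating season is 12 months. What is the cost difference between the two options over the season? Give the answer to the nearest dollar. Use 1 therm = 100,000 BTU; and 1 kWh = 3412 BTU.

Heat load = 56.4 therm × 100,000 = 5,640,000 BTU
Gas: input = 5,640,000 / 0.794 = 7,103,275 BTU = 71.03 therm → 71.03 × $2.41 = $171.19; + 12 × $18.40 standing = $391.99
Electric: 5,640,000 BTU / 3412 = 1,653 kWh → × $0.125 = $206.62; + 12 × $11.86 standing = $348.94
Difference = |$391.99 − $348.94| = $43.05 ≈ $43

$43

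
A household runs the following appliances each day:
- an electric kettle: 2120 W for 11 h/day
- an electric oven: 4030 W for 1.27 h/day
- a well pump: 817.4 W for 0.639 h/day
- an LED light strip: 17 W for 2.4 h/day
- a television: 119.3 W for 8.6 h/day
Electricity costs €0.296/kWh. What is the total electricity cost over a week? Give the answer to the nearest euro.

€62

electric kettle: 2120 W × 11 h × 7 d = 163,240 Wh = 163.2 kWh
electric oven: 4030 W × 1.27 h × 7 d = 35,827 Wh = 35.83 kWh
well pump: 817.4 W × 0.639 h × 7 d = 3,656 Wh = 3.656 kWh
LED light strip: 17 W × 2.4 h × 7 d = 286 Wh = 0.2856 kWh
television: 119.3 W × 8.6 h × 7 d = 7,182 Wh = 7.182 kWh
Total energy = 163.2 + 35.83 + 3.656 + 0.2856 + 7.182 = 210.2 kWh
Cost = 210.2 kWh × €0.296 = €62.22 ≈ €62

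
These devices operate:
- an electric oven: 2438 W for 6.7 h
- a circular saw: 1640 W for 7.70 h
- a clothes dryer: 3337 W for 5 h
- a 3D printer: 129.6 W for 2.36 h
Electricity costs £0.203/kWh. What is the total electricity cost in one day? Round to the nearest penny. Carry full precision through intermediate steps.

electric oven: 2438 W × 6.7 h = 16,335 Wh = 16.33 kWh
circular saw: 1640 W × 7.70 h = 12,628 Wh = 12.63 kWh
clothes dryer: 3337 W × 5 h = 16,685 Wh = 16.68 kWh
3D printer: 129.6 W × 2.36 h = 306 Wh = 0.3059 kWh
Total energy = 16.33 + 12.63 + 16.68 + 0.3059 = 45.95 kWh
Cost = 45.95 kWh × £0.203 = £9.33

£9.33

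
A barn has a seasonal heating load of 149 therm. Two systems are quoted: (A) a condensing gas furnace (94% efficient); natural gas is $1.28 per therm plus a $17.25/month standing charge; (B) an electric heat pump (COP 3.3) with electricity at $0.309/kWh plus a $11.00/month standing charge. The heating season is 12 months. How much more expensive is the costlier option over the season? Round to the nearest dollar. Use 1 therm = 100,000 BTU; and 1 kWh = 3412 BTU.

Heat load = 149 therm × 100,000 = 14,900,000 BTU
Gas: input = 14,900,000 / 0.94 = 15,851,064 BTU = 158.5 therm → 158.5 × $1.28 = $202.89; + 12 × $17.25 standing = $409.89
Heat pump: 14,900,000 BTU / 3412 = 4,367 kWh heat; / 3.3 = 1,323 kWh in → × $0.309 = $408.90; + 12 × $11.00 standing = $540.90
Difference = |$409.89 − $540.90| = $131.01 ≈ $131

$131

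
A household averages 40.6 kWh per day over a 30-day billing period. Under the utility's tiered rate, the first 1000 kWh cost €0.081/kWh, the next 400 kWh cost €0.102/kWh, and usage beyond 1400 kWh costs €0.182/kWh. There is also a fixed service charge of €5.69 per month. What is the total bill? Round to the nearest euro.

Usage = 40.6 kWh/day × 30 days = 1218 kWh
First 1000 kWh × €0.081 = €81.00
Next 218 kWh × €0.102 = €22.24
Remaining tier: 0 kWh (not reached)
Energy charge = €103.24; + service €5.69 = €108.93 ≈ €109

€109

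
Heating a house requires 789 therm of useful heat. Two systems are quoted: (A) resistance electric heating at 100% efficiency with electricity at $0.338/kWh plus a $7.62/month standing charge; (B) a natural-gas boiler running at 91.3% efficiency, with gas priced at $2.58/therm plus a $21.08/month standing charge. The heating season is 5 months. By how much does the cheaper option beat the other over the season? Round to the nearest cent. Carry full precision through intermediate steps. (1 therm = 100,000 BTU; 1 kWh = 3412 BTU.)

Heat load = 789 therm × 100,000 = 78,900,000 BTU
Gas: input = 78,900,000 / 0.913 = 86,418,401 BTU = 864.2 therm → 864.2 × $2.58 = $2,229.59; + 5 × $21.08 standing = $2,334.99
Electric: 78,900,000 BTU / 3412 = 23,120 kWh → × $0.338 = $7,816.00; + 5 × $7.62 standing = $7,854.10
Difference = |$2,334.99 − $7,854.10| = $5,519.11

$5519.11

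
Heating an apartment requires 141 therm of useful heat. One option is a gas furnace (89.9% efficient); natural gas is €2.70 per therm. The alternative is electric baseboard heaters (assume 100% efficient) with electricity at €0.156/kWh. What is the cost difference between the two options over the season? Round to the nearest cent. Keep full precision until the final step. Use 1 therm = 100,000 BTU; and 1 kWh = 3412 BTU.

€221.20

Heat load = 141 therm × 100,000 = 14,100,000 BTU
Gas: input = 14,100,000 / 0.899 = 15,684,093 BTU = 156.8 therm → 156.8 × €2.70 = €423.47
Electric: 14,100,000 BTU / 3412 = 4,132 kWh → × €0.156 = €644.67
Difference = |€423.47 − €644.67| = €221.20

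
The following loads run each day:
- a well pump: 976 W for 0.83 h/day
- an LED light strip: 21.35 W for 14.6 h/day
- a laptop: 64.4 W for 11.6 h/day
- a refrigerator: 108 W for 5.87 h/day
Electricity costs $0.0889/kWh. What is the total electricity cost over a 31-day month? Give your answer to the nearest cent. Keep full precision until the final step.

well pump: 976 W × 0.83 h × 31 d = 25,112 Wh = 25.11 kWh
LED light strip: 21.35 W × 14.6 h × 31 d = 9,663 Wh = 9.663 kWh
laptop: 64.4 W × 11.6 h × 31 d = 23,158 Wh = 23.16 kWh
refrigerator: 108 W × 5.87 h × 31 d = 19,653 Wh = 19.65 kWh
Total energy = 25.11 + 9.663 + 23.16 + 19.65 = 77.59 kWh
Cost = 77.59 kWh × $0.0889 = $6.90

$6.90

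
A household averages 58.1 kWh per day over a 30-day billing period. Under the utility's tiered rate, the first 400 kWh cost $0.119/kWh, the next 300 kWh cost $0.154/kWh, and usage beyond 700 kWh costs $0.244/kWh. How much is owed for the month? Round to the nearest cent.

Usage = 58.1 kWh/day × 30 days = 1743 kWh
First 400 kWh × $0.119 = $47.60
Next 300 kWh × $0.154 = $46.20
Remaining 1043 kWh × $0.244 = $254.49
Total = $348.29

$348.29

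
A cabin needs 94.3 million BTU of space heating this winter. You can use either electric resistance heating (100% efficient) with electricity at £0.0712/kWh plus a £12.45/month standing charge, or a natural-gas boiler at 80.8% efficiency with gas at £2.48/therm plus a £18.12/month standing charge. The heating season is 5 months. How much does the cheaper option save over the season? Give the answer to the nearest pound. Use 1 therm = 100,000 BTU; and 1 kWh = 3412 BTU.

£955

Heat load = 94.3 × 10⁶ BTU = 94,300,000 BTU
Gas: input = 94,300,000 / 0.808 = 116,707,921 BTU = 1,167 therm → 1,167 × £2.48 = £2,894.36; + 5 × £18.12 standing = £2,984.96
Electric: 94,300,000 BTU / 3412 = 27,640 kWh → × £0.0712 = £1,967.81; + 5 × £12.45 standing = £2,030.06
Difference = |£2,984.96 − £2,030.06| = £954.90 ≈ £955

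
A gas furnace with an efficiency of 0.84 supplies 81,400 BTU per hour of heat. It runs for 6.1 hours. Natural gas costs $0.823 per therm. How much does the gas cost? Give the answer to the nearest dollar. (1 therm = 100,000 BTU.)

$5

Heat delivered = 81,400 BTU/h × 6.1 h = 496,540 BTU
Gas input = 496,540 / 0.84 = 591,119 BTU
= 591,119 / 100,000 = 5.911 therm
Cost = 5.911 × $0.823/therm = $4.86 ≈ $5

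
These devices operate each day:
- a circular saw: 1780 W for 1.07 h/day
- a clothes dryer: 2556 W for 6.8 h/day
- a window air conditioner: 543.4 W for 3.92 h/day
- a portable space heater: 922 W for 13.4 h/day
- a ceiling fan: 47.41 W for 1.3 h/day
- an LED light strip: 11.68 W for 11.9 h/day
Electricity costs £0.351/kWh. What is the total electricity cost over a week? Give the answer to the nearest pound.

£83

circular saw: 1780 W × 1.07 h × 7 d = 13,332 Wh = 13.33 kWh
clothes dryer: 2556 W × 6.8 h × 7 d = 121,666 Wh = 121.7 kWh
window air conditioner: 543.4 W × 3.92 h × 7 d = 14,911 Wh = 14.91 kWh
portable space heater: 922 W × 13.4 h × 7 d = 86,484 Wh = 86.48 kWh
ceiling fan: 47.41 W × 1.3 h × 7 d = 431 Wh = 0.4314 kWh
LED light strip: 11.68 W × 11.9 h × 7 d = 973 Wh = 0.9729 kWh
Total energy = 13.33 + 121.7 + 14.91 + 86.48 + 0.4314 + 0.9729 = 237.8 kWh
Cost = 237.8 kWh × £0.351 = £83.47 ≈ £83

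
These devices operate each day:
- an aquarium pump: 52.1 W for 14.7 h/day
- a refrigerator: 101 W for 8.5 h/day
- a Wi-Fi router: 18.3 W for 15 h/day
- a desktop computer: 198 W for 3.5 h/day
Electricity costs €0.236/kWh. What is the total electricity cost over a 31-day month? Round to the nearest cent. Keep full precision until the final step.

aquarium pump: 52.1 W × 14.7 h × 31 d = 23,742 Wh = 23.74 kWh
refrigerator: 101 W × 8.5 h × 31 d = 26,614 Wh = 26.61 kWh
Wi-Fi router: 18.3 W × 15 h × 31 d = 8,510 Wh = 8.509 kWh
desktop computer: 198 W × 3.5 h × 31 d = 21,483 Wh = 21.48 kWh
Total energy = 23.74 + 26.61 + 8.509 + 21.48 = 80.35 kWh
Cost = 80.35 kWh × €0.236 = €18.96

€18.96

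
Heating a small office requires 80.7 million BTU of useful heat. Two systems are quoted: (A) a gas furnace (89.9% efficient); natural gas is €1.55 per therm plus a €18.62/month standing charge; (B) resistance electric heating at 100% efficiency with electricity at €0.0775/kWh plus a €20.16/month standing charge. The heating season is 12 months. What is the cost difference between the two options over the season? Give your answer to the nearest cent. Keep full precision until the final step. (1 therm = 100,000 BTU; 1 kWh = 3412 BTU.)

€460.12

Heat load = 80.7 × 10⁶ BTU = 80,700,000 BTU
Gas: input = 80,700,000 / 0.899 = 89,766,407 BTU = 897.7 therm → 897.7 × €1.55 = €1,391.38; + 12 × €18.62 standing = €1,614.82
Electric: 80,700,000 BTU / 3412 = 23,650 kWh → × €0.0775 = €1,833.02; + 12 × €20.16 standing = €2,074.94
Difference = |€1,614.82 − €2,074.94| = €460.12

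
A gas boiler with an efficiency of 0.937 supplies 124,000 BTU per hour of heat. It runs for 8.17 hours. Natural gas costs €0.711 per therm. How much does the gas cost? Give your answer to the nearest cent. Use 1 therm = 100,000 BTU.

€7.69

Heat delivered = 124,000 BTU/h × 8.17 h = 1,013,080 BTU
Gas input = 1,013,080 / 0.937 = 1,081,195 BTU
= 1,081,195 / 100,000 = 10.81 therm
Cost = 10.81 × €0.711/therm = €7.69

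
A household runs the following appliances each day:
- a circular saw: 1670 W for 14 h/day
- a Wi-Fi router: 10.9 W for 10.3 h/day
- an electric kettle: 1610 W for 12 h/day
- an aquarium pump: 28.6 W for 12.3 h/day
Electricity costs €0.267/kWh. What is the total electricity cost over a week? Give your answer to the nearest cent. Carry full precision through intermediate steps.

circular saw: 1670 W × 14 h × 7 d = 163,660 Wh = 163.7 kWh
Wi-Fi router: 10.9 W × 10.3 h × 7 d = 786 Wh = 0.7859 kWh
electric kettle: 1610 W × 12 h × 7 d = 135,240 Wh = 135.2 kWh
aquarium pump: 28.6 W × 12.3 h × 7 d = 2,462 Wh = 2.462 kWh
Total energy = 163.7 + 0.7859 + 135.2 + 2.462 = 302.1 kWh
Cost = 302.1 kWh × €0.267 = €80.67

€80.67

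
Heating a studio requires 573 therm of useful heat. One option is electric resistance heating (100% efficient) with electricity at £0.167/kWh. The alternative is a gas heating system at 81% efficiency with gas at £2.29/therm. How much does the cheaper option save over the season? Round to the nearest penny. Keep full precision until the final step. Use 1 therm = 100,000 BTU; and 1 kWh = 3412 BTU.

£1184.58

Heat load = 573 therm × 100,000 = 57,300,000 BTU
Gas: input = 57,300,000 / 0.81 = 70,740,741 BTU = 707.4 therm → 707.4 × £2.29 = £1,619.96
Electric: 57,300,000 BTU / 3412 = 16,790 kWh → × £0.167 = £2,804.54
Difference = |£1,619.96 − £2,804.54| = £1,184.58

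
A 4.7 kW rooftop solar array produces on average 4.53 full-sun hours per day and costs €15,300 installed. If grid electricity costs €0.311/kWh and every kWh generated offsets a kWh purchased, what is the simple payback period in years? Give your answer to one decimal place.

6.3 years

Daily generation = 4.7 kW × 4.53 h = 21.29 kWh
Annual generation = 21.29 × 365 = 7771.2 kWh
Annual savings = 7771.2 × €0.311 = €2,416.85
Payback = €15,300 / €2,416.85 = 6.33 years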